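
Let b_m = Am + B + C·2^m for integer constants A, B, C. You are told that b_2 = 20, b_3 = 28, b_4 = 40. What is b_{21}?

2097244

At m = 2, 3, 4: 2A + B + 4C = 20; 3A + B + 8C = 28; 4A + B + 16C = 40.
Subtracting the first from the second: A + 4C = 8.
Subtracting the second from the third: A + 8C = 12.
Solving: C = 1, A = 4, then B = 8.
Therefore b_{21} = 84 + 8 + 1·2097152 = 2097244.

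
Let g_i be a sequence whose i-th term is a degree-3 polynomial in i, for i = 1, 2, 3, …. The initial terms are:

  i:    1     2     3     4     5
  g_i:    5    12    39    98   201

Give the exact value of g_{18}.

11004

1st diffs: 7, 27, 59, 103.
2nd diffs: 20, 32, 44.
3rd diffs: 12, 12 (constant).
Newton forward-difference form: g_i = 5 + 7·C(i-1,1) + 20·C(i-1,2) + 12·C(i-1,3).
At i = 18: i-1 = 17, so g_{18} = 5 + 119 + 2720 + 8160 = 11004.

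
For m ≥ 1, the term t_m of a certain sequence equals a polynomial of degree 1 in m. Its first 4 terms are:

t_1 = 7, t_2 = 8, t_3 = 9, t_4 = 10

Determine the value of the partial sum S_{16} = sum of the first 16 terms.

1st diffs: 1, 1, 1 (constant).
So t_m = m + 6.
Continuing: …, 11, 12, 13, 14, …, t_{16} = 22.
Summing m = 1..16 (16 terms) gives 232.

232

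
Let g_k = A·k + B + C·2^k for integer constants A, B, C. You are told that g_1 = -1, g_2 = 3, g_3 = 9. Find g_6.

71

Plug in k = 1, 2, 3: A + B + 2C = -1; 2A + B + 4C = 3; 3A + B + 8C = 9.
Subtracting the first from the second: A + 2C = 4.
Subtracting the second from the third: A + 4C = 6.
Solving: C = 1, A = 2, then B = -5.
Therefore g_6 = 12 + (-5) + 1·64 = 71.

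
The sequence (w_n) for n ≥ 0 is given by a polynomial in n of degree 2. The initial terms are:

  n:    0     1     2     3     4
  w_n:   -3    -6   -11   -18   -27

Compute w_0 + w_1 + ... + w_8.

-303

1st diffs: -3, -5, -7, -9.
2nd diffs: -2, -2, -2 (constant).
So w_n = -n^2 - 2n - 3.
Continuing: -38, -51, -66, -83.
Summing n = 0..8 (9 terms) gives -303.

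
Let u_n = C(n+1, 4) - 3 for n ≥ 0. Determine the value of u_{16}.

2377

C(17, 4) = 2380, so u_{16} = 2377.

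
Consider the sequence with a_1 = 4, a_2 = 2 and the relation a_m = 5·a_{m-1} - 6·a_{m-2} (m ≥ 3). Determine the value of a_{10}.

-112978

Step forward from the initial values:
a_3 = -14;  a_4 = -82;  a_5 = -326;  a_6 = -1138;  a_7 = -3734;  a_8 = -11842;  a_9 = -36806;  a_{10} = -112978.
(Characteristic roots are 3 and 2.)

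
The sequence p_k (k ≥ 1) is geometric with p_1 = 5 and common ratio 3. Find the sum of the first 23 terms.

235357947065

p_k = 5·3^(k-1).
S = 5·(3^23 - 1)/(3 - 1) = 5·(94143178827 - 1)/(2) = 235357947065.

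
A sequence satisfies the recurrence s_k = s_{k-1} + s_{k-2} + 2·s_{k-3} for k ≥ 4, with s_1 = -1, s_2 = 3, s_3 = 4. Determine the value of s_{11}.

879

Applying the relation repeatedly:
s_4 = 5; s_5 = 15; s_6 = 28; s_7 = 53; s_8 = 111; s_9 = 220; s_{10} = 437; s_{11} = 879.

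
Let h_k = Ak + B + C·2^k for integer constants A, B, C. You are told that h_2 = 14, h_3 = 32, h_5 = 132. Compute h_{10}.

The three given values yield: 2A + B + 4C = 14; 3A + B + 8C = 32; 5A + B + 32C = 132.
Subtracting the first from the second: A + 4C = 18.
Subtracting the second from the third: 2A + 24C = 100.
Solving: C = 4, A = 2, then B = -6.
Hence h_{10} = 2·10 + (-6) + 4·1024 = 4110.

4110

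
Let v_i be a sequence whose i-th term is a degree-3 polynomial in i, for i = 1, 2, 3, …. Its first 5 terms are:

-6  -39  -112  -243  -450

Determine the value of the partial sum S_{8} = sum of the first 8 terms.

1st diffs: -33, -73, -131, -207.
2nd diffs: -40, -58, -76.
3rd diffs: -18, -18 (constant).
So v_i = -3i^3 - 2i^2 - 6i + 5.
Continuing: -751, -1164, -1707.
Summing i = 1..8 (8 terms) gives -4472.

-4472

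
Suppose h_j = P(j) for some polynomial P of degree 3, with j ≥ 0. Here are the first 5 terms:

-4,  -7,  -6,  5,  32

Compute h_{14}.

2502

1st diffs: -3, 1, 11, 27.
2nd diffs: 4, 10, 16.
3rd diffs: 6, 6 (constant).
Newton forward-difference form: h_j = -4 + (-3)·C(j,1) + 4·C(j,2) + 6·C(j,3).
At j = 14: j = 14, so h_{14} = -4 - 42 + 364 + 2184 = 2502.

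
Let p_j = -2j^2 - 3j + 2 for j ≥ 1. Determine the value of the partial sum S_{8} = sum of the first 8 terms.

Over j = 1..8: Σj = 36, Σj² = 204.
Total = (-2)·204 + (-3)·36 + (2)·8 = -500.

-500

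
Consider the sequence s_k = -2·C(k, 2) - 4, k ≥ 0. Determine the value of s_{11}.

-114

C(11, 2) = 55, so s_{11} = -114.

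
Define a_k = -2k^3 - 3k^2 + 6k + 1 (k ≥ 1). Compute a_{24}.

-29231

a_{24} = -2·24^3 - 3·24^2 + 6·24 + 1 = -29231.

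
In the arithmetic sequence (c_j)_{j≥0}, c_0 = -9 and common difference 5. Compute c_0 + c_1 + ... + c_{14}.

390

c_j = -9 + (j - 0)·5.
c_{14} = 61; S = 15·(-9 + 61)/2 = 390.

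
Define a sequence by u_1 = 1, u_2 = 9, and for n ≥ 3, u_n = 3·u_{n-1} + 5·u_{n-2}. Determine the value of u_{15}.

u_3 = 32  u_4 = 141  u_5 = 583  …  u_{12} = 13316286  u_{13} = 55829593  u_{14} = 234070209  u_{15} = 981358592.

981358592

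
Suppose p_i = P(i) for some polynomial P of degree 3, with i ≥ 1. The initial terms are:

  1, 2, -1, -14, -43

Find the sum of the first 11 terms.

-2574

1st diffs: 1, -3, -13, -29.
2nd diffs: -4, -10, -16.
3rd diffs: -6, -6 (constant).
Newton forward-difference form: p_i = 1 + 1·C(i-1,1) + (-4)·C(i-1,2) + (-6)·C(i-1,3).
Continuing: …, -94, -173, -286, -439, …, p_{11} = -889.
Summing i = 1..11 (11 terms) gives -2574.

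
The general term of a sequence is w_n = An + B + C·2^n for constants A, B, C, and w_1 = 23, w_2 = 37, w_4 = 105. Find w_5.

At n = 1, 2, 4: A + B + 2C = 23; 2A + B + 4C = 37; 4A + B + 16C = 105.
Subtracting the first from the second: A + 2C = 14.
Subtracting the second from the third: 2A + 12C = 68.
Solving: C = 5, A = 4, then B = 9.
Hence w_5 = 4·5 + 9 + 5·32 = 189.

189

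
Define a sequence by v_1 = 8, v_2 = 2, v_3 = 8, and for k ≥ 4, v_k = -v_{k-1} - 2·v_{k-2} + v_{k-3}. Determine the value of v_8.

-52

Step forward from the initial values:
v_4 = -4; v_5 = -10; v_6 = 26; v_7 = -10; v_8 = -52.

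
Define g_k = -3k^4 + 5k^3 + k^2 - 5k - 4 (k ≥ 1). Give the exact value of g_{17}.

-225798

g_{17} = -3·17^4 + 5·17^3 + 1·17^2 - 5·17 - 4 = -225798.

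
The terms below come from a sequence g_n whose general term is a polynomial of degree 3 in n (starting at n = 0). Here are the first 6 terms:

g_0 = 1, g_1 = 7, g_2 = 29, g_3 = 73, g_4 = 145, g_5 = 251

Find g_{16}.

5377

1st diffs: 6, 22, 44, 72, 106.
2nd diffs: 16, 22, 28, 34.
3rd diffs: 6, 6, 6 (constant).
Newton forward-difference form: g_n = 1 + 6·C(n,1) + 16·C(n,2) + 6·C(n,3).
At n = 16: n = 16, so g_{16} = 1 + 96 + 1920 + 3360 = 5377.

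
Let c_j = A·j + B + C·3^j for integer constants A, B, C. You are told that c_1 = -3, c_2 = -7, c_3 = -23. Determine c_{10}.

The three given values yield: A + B + 3C = -3; 2A + B + 9C = -7; 3A + B + 27C = -23.
Subtracting the first from the second: A + 6C = -4.
Subtracting the second from the third: A + 18C = -16.
Solving: C = -1, A = 2, then B = -2.
Therefore c_{10} = 20 + (-2) + (-1)·59049 = -59031.

-59031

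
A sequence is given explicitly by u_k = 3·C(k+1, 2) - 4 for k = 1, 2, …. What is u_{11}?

C(12, 2) = 66, so u_{11} = 194.

194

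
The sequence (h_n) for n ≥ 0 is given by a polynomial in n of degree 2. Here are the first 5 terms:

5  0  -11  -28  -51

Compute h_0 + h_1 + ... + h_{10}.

1st diffs: -5, -11, -17, -23.
2nd diffs: -6, -6, -6 (constant).
Newton forward-difference form: h_n = 5 + (-5)·C(n,1) + (-6)·C(n,2).
Continuing: …, -80, -115, -156, -203, …, h_{10} = -315.
Summing n = 0..10 (11 terms) gives -1210.

-1210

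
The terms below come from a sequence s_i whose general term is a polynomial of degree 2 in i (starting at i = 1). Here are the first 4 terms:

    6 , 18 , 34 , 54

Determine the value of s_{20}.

1st diffs: 12, 16, 20.
2nd diffs: 4, 4 (constant).
So s_i = 2i^2 + 6i - 2.
Evaluating at i = 20 gives s_{20} = 918.

918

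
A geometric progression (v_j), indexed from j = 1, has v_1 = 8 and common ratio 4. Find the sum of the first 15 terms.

v_j = 8·4^(j-1).
S = 8·(4^15 - 1)/(4 - 1) = 8·(1073741824 - 1)/(3) = 2863311528.

2863311528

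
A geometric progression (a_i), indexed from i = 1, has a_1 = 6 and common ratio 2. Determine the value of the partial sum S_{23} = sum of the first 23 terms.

50331642

a_i = 6·2^(i-1).
S = 6·(2^23 - 1)/(2 - 1) = 6·(8388608 - 1)/(1) = 50331642.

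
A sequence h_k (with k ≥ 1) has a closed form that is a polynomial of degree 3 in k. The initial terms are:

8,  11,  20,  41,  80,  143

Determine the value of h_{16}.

3413

1st diffs: 3, 9, 21, 39, 63.
2nd diffs: 6, 12, 18, 24.
3rd diffs: 6, 6, 6 (constant).
So h_k = k^3 - 3k^2 + 5k + 5.
Evaluating at k = 16 gives h_{16} = 3413.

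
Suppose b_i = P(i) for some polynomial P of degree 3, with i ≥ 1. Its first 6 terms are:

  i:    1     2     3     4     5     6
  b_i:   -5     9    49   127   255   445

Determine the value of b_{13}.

4519

1st diffs: 14, 40, 78, 128, 190.
2nd diffs: 26, 38, 50, 62.
3rd diffs: 12, 12, 12 (constant).
Newton forward-difference form: b_i = -5 + 14·C(i-1,1) + 26·C(i-1,2) + 12·C(i-1,3).
At i = 13: i-1 = 12, so b_{13} = -5 + 168 + 1716 + 2640 = 4519.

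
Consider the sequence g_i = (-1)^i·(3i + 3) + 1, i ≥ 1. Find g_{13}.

(-1)^13 = -1; 3i + 3 at i=13 is 42; so g_{13} = -41.

-41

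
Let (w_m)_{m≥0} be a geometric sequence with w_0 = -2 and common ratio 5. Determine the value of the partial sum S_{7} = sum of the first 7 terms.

-39062

w_m = (-2)·5^(m-0).
S = (-2)·(5^7 - 1)/(5 - 1) = (-2)·(78125 - 1)/(4) = -39062.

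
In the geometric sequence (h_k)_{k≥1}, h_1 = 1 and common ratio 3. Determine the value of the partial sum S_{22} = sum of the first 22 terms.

15690529804

h_k = 1·3^(k-1).
S = 1·(3^22 - 1)/(3 - 1) = 1·(31381059609 - 1)/(2) = 15690529804.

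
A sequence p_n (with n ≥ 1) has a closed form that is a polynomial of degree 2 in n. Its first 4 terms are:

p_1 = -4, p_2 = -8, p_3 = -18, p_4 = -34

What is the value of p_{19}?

-994

1st diffs: -4, -10, -16.
2nd diffs: -6, -6 (constant).
Newton forward-difference form: p_n = -4 + (-4)·C(n-1,1) + (-6)·C(n-1,2).
At n = 19: n-1 = 18, so p_{19} = -4 - 72 - 918 = -994.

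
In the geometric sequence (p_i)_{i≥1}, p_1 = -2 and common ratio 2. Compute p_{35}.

p_i = (-2)·2^(i-1).
p_{35} = (-2)·2^34 = -34359738368.

-34359738368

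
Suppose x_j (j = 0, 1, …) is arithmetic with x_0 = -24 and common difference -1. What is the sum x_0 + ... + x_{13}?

-427

x_j = -24 + (j - 0)·(-1).
x_{13} = -37; S = 14·(-24 + (-37))/2 = -427.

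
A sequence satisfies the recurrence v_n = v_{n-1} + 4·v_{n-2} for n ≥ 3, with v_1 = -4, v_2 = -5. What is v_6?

Step forward from the initial values:
v_3 = -21;  v_4 = -41;  v_5 = -125;  v_6 = -289.

-289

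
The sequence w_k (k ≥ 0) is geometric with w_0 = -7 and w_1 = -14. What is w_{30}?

-7516192768

Common ratio r = 2.
w_k = (-7)·2^(k-0).
w_{30} = (-7)·2^30 = -7516192768.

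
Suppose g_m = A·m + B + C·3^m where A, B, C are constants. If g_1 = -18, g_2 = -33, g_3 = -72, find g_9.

-39402

Write the equations: A + B + 3C = -18; 2A + B + 9C = -33; 3A + B + 27C = -72.
Subtracting the first from the second: A + 6C = -15.
Subtracting the second from the third: A + 18C = -39.
Solving: C = -2, A = -3, then B = -9.
So g_m = -3·m + (-9) + (-2)·3^m; at m=9 this is -39402.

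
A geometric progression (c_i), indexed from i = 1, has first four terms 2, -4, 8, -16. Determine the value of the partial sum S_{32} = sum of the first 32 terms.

Common ratio r = -2.
c_i = 2·(-2)^(i-1).
S = 2·((-2)^32 - 1)/(-2 - 1) = 2·(4294967296 - 1)/(-3) = -2863311530.

-2863311530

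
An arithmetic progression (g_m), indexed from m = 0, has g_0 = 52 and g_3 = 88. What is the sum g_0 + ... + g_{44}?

14220

Common difference d = (88 - 52) / (3 - 0) = 12.
g_m = 52 + (m - 0)·12.
g_{44} = 580; S = 45·(52 + 580)/2 = 14220.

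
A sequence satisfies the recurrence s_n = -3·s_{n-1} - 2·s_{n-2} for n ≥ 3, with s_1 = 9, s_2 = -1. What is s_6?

Applying the relation repeatedly:
s_3 = -15;  s_4 = 47;  s_5 = -111;  s_6 = 239.
(Characteristic roots are -1 and -2.)

239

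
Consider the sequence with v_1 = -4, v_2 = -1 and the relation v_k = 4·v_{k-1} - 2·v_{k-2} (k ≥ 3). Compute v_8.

2568

Step forward from the initial values:
v_3 = 4, v_4 = 18, v_5 = 64, v_6 = 220, v_7 = 752, v_8 = 2568.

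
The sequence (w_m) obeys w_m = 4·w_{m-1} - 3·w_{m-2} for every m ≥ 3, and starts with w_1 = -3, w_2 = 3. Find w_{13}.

Applying the relation repeatedly:
w_3 = 21; w_4 = 75; w_5 = 237; …; w_{10} = 59043; w_{11} = 177141; w_{12} = 531435; w_{13} = 1594317.
(Characteristic roots are 3 and 1.)

1594317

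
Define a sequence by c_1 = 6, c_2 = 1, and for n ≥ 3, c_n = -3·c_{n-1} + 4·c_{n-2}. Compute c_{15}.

268435461

Compute successive terms:
c_3 = 21;  c_4 = -59;  c_5 = 261;  …;  c_{12} = -4194299;  c_{13} = 16777221;  c_{14} = -67108859;  c_{15} = 268435461.
(Characteristic roots are 1 and -4.)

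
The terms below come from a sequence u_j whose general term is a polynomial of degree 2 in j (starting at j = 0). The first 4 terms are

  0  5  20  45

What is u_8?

320

1st diffs: 5, 15, 25.
2nd diffs: 10, 10 (constant).
Newton forward-difference form: u_j = 5·C(j,1) + 10·C(j,2).
At j = 8: j = 8, so u_8 = 40 + 280 = 320.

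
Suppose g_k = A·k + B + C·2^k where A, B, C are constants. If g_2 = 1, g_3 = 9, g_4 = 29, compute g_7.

Write the equations: 2A + B + 4C = 1; 3A + B + 8C = 9; 4A + B + 16C = 29.
Subtracting the first from the second: A + 4C = 8.
Subtracting the second from the third: A + 8C = 20.
Solving: C = 3, A = -4, then B = -3.
So g_k = -4·k + (-3) + 3·2^k; at k=7 this is 353.

353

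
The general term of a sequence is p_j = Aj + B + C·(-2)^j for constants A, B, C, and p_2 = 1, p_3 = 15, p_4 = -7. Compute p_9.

531

Write the equations: 2A + B + 4C = 1; 3A + B - 8C = 15; 4A + B + 16C = -7.
Subtracting the first from the second: A - 12C = 14.
Subtracting the second from the third: A + 24C = -22.
Solving: C = -1, A = 2, then B = 1.
Therefore p_9 = 18 + 1 + (-1)·(-512) = 531.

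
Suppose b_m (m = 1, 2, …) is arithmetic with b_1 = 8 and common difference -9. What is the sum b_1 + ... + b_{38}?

b_m = 8 + (m - 1)·(-9).
b_{38} = -325; S = 38·(8 + (-325))/2 = -6023.

-6023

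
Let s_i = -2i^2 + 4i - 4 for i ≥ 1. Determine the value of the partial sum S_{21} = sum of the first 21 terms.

-5782

Over i = 1..21: Σi = 231, Σi² = 3311.
Total = (-2)·3311 + (4)·231 + (-4)·21 = -5782.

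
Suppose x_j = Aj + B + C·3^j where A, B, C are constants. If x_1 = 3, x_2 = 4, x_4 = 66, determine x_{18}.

387420404

At j = 1, 2, 4: A + B + 3C = 3; 2A + B + 9C = 4; 4A + B + 81C = 66.
Subtracting the first from the second: A + 6C = 1.
Subtracting the second from the third: 2A + 72C = 62.
Solving: C = 1, A = -5, then B = 5.
So x_j = -5·j + 5 + 1·3^j; at j=18 this is 387420404.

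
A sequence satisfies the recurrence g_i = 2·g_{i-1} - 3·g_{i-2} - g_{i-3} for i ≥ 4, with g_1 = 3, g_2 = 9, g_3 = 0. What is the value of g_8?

Step forward from the initial values:
g_4 = -30; g_5 = -69; g_6 = -48; g_7 = 141; g_8 = 495.

495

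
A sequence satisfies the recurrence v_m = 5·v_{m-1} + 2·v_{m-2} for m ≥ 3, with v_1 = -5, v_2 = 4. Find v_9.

258310

Applying the relation repeatedly:
v_3 = 10; v_4 = 58; v_5 = 310; v_6 = 1666; v_7 = 8950; v_8 = 48082; v_9 = 258310.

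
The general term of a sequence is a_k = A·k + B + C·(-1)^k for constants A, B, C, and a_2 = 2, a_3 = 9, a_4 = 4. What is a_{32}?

32

At k = 2, 3, 4: 2A + B + C = 2; 3A + B - C = 9; 4A + B + C = 4.
Subtracting the first from the second: A - 2C = 7.
Subtracting the second from the third: A + 2C = -5.
Solving: C = -3, A = 1, then B = 3.
Hence a_{32} = 1·32 + 3 + (-3)·1 = 32.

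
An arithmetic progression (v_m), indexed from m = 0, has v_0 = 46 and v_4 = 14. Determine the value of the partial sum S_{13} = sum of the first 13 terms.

Common difference d = (14 - 46) / (4 - 0) = -8.
v_m = 46 + (m - 0)·(-8).
v_{12} = -50; S = 13·(46 + (-50))/2 = -26.

-26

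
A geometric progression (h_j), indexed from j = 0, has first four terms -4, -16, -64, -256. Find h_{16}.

Common ratio r = 4.
h_j = (-4)·4^(j-0).
h_{16} = (-4)·4^16 = -17179869184.

-17179869184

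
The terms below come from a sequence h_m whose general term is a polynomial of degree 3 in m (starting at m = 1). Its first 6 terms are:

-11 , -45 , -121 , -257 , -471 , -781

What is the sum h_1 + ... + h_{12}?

-20526

1st diffs: -34, -76, -136, -214, -310.
2nd diffs: -42, -60, -78, -96.
3rd diffs: -18, -18, -18 (constant).
So h_m = -3m^3 - 3m^2 - 4m - 1.
Continuing: …, -1205, -1761, -2467, -3341, …, h_{12} = -5665.
Summing m = 1..12 (12 terms) gives -20526.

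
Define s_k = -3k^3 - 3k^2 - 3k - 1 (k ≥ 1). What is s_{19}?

s_{19} = -3·19^3 - 3·19^2 - 3·19 - 1 = -21718.

-21718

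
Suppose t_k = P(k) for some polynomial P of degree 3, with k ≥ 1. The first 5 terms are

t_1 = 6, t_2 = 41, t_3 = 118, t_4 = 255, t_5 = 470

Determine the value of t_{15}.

10870

1st diffs: 35, 77, 137, 215.
2nd diffs: 42, 60, 78.
3rd diffs: 18, 18 (constant).
Newton forward-difference form: t_k = 6 + 35·C(k-1,1) + 42·C(k-1,2) + 18·C(k-1,3).
At k = 15: k-1 = 14, so t_{15} = 6 + 490 + 3822 + 6552 = 10870.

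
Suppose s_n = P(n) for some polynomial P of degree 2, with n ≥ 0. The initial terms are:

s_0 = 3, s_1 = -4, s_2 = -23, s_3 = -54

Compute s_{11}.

-734

1st diffs: -7, -19, -31.
2nd diffs: -12, -12 (constant).
Newton forward-difference form: s_n = 3 + (-7)·C(n,1) + (-12)·C(n,2).
At n = 11: n = 11, so s_{11} = 3 - 77 - 660 = -734.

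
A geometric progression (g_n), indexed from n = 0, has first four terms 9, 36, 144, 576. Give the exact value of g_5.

9216

Common ratio r = 4.
g_n = 9·4^(n-0).
g_5 = 9·4^5 = 9216.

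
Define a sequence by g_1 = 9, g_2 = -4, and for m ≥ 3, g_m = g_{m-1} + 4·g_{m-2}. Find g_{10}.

Compute successive terms:
g_3 = 32; g_4 = 16; g_5 = 144; g_6 = 208; g_7 = 784; g_8 = 1616; g_9 = 4752; g_{10} = 11216.

11216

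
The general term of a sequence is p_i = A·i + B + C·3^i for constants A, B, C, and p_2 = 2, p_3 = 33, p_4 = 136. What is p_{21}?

20920706295

At i = 2, 3, 4: 2A + B + 9C = 2; 3A + B + 27C = 33; 4A + B + 81C = 136.
Subtracting the first from the second: A + 18C = 31.
Subtracting the second from the third: A + 54C = 103.
Solving: C = 2, A = -5, then B = -6.
Therefore p_{21} = -105 + (-6) + 2·10460353203 = 20920706295.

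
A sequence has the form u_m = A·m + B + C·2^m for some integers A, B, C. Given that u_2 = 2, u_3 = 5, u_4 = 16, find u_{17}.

Write the equations: 2A + B + 4C = 2; 3A + B + 8C = 5; 4A + B + 16C = 16.
Subtracting the first from the second: A + 4C = 3.
Subtracting the second from the third: A + 8C = 11.
Solving: C = 2, A = -5, then B = 4.
So u_m = -5·m + 4 + 2·2^m; at m=17 this is 262063.

262063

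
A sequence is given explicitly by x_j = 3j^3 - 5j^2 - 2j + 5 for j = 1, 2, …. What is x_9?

1769

x_9 = 3·9^3 - 5·9^2 - 2·9 + 5 = 1769.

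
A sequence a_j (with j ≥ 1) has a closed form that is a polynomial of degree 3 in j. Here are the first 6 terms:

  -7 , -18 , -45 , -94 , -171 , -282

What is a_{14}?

-3114

1st diffs: -11, -27, -49, -77, -111.
2nd diffs: -16, -22, -28, -34.
3rd diffs: -6, -6, -6 (constant).
So a_j = -j^3 - 2j^2 + 2j - 6.
Evaluating at j = 14 gives a_{14} = -3114.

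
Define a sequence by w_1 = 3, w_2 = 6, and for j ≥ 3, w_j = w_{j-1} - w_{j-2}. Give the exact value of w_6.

Compute successive terms:
w_3 = 3;  w_4 = -3;  w_5 = -6;  w_6 = -3.

-3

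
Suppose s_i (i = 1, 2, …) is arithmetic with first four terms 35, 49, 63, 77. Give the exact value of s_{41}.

595

Common difference d = 14.
s_i = 35 + (i - 1)·14.
s_{41} = 35 + 40·14 = 595.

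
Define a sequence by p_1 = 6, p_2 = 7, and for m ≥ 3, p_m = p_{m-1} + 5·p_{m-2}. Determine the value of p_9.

14497

Applying the relation repeatedly:
p_3 = 37, p_4 = 72, p_5 = 257, p_6 = 617, p_7 = 1902, p_8 = 4987, p_9 = 14497.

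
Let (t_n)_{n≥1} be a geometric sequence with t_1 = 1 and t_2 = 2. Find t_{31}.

Common ratio r = 2.
t_n = 1·2^(n-1).
t_{31} = 1·2^30 = 1073741824.

1073741824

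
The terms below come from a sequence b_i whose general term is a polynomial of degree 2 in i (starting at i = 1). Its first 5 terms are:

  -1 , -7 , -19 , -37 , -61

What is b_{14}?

-547

1st diffs: -6, -12, -18, -24.
2nd diffs: -6, -6, -6 (constant).
Newton forward-difference form: b_i = -1 + (-6)·C(i-1,1) + (-6)·C(i-1,2).
At i = 14: i-1 = 13, so b_{14} = -1 - 78 - 468 = -547.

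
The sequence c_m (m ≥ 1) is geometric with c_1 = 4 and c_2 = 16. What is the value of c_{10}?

Common ratio r = 4.
c_m = 4·4^(m-1).
c_{10} = 4·4^9 = 1048576.

1048576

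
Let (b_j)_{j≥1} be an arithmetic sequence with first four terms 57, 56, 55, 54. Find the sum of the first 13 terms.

Common difference d = -1.
b_j = 57 + (j - 1)·(-1).
b_{13} = 45; S = 13·(57 + 45)/2 = 663.

663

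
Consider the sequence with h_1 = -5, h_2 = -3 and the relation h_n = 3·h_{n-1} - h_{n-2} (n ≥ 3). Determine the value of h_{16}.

Iterate the recurrence:
h_3 = -4  h_4 = -9  h_5 = -23  …  h_{13} = -50549  h_{14} = -132339  h_{15} = -346468  h_{16} = -907065.

-907065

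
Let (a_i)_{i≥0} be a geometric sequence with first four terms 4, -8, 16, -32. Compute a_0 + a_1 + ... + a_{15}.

-87380

Common ratio r = -2.
a_i = 4·(-2)^(i-0).
S = 4·((-2)^16 - 1)/(-2 - 1) = 4·(65536 - 1)/(-3) = -87380.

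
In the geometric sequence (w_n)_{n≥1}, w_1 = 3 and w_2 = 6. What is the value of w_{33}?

12884901888

Common ratio r = 2.
w_n = 3·2^(n-1).
w_{33} = 3·2^32 = 12884901888.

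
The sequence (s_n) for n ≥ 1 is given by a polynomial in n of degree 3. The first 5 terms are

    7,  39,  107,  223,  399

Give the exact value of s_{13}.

1st diffs: 32, 68, 116, 176.
2nd diffs: 36, 48, 60.
3rd diffs: 12, 12 (constant).
Newton forward-difference form: s_n = 7 + 32·C(n-1,1) + 36·C(n-1,2) + 12·C(n-1,3).
At n = 13: n-1 = 12, so s_{13} = 7 + 384 + 2376 + 2640 = 5407.

5407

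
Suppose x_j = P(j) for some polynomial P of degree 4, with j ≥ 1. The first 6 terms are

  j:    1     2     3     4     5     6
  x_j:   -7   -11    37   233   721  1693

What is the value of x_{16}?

114593

1st diffs: -4, 48, 196, 488, 972.
2nd diffs: 52, 148, 292, 484.
3rd diffs: 96, 144, 192.
4th diffs: 48, 48 (constant).
Newton forward-difference form: x_j = -7 + (-4)·C(j-1,1) + 52·C(j-1,2) + 96·C(j-1,3) + 48·C(j-1,4).
At j = 16: j-1 = 15, so x_{16} = -7 - 60 + 5460 + 43680 + 65520 = 114593.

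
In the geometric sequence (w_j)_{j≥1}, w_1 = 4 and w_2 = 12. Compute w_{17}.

172186884

Common ratio r = 3.
w_j = 4·3^(j-1).
w_{17} = 4·3^16 = 172186884.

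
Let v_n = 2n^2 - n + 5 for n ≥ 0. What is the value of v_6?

71

v_6 = 2·6^2 - 1·6 + 5 = 71.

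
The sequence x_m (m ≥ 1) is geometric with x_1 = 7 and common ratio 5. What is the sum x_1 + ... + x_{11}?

85449217

x_m = 7·5^(m-1).
S = 7·(5^11 - 1)/(5 - 1) = 7·(48828125 - 1)/(4) = 85449217.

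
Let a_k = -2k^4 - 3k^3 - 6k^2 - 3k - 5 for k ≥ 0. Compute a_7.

a_7 = -2·7^4 - 3·7^3 - 6·7^2 - 3·7 - 5 = -6151.

-6151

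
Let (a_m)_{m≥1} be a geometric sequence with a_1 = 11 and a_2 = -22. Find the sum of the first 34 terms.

Common ratio r = -2.
a_m = 11·(-2)^(m-1).
S = 11·((-2)^34 - 1)/(-2 - 1) = 11·(17179869184 - 1)/(-3) = -62992853671.

-62992853671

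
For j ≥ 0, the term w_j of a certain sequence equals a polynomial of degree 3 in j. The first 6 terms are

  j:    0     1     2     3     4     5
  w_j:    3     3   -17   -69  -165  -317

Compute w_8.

-1229

1st diffs: 0, -20, -52, -96, -152.
2nd diffs: -20, -32, -44, -56.
3rd diffs: -12, -12, -12 (constant).
Newton forward-difference form: w_j = 3 + (-20)·C(j,2) + (-12)·C(j,3).
At j = 8: j = 8, so w_8 = 3 - 560 - 672 = -1229.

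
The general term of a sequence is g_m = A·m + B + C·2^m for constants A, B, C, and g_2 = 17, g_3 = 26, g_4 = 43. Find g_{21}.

4194332

Write the equations: 2A + B + 4C = 17; 3A + B + 8C = 26; 4A + B + 16C = 43.
Subtracting the first from the second: A + 4C = 9.
Subtracting the second from the third: A + 8C = 17.
Solving: C = 2, A = 1, then B = 7.
So g_m = 1·m + 7 + 2·2^m; at m=21 this is 4194332.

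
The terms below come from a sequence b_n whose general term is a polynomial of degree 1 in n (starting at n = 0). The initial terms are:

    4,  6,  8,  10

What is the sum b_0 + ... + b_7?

1st diffs: 2, 2, 2 (constant).
So b_n = 2n + 4.
Continuing: 12, 14, 16, 18.
Summing n = 0..7 (8 terms) gives 88.

88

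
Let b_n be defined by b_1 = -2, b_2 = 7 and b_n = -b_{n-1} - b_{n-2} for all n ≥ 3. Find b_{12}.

Applying the relation repeatedly:
b_3 = -5, b_4 = -2, b_5 = 7, b_6 = -5, b_7 = -2, b_8 = 7, b_9 = -5, b_{10} = -2, b_{11} = 7, b_{12} = -5.

-5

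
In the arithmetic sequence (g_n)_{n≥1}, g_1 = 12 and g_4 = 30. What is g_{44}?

Common difference d = (30 - 12) / (4 - 1) = 6.
g_n = 12 + (n - 1)·6.
g_{44} = 12 + 43·6 = 270.

270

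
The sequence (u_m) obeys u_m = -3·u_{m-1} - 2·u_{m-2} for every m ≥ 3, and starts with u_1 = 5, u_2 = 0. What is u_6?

150

Step forward from the initial values:
u_3 = -10  u_4 = 30  u_5 = -70  u_6 = 150.
(Characteristic roots are -1 and -2.)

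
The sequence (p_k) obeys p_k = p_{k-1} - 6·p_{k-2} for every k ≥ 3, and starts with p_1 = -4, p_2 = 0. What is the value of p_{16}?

Iterate the recurrence:
p_3 = 24  p_4 = 24  p_5 = -120  …  p_{13} = 121416  p_{14} = -291720  p_{15} = -1020216  p_{16} = 730104.

730104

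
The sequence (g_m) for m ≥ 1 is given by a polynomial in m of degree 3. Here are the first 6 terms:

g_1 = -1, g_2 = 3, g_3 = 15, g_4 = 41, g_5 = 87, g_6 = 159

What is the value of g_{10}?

1st diffs: 4, 12, 26, 46, 72.
2nd diffs: 8, 14, 20, 26.
3rd diffs: 6, 6, 6 (constant).
Newton forward-difference form: g_m = -1 + 4·C(m-1,1) + 8·C(m-1,2) + 6·C(m-1,3).
At m = 10: m-1 = 9, so g_{10} = -1 + 36 + 288 + 504 = 827.

827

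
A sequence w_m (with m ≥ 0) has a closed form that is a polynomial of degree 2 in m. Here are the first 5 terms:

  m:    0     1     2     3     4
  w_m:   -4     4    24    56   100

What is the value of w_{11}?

744

1st diffs: 8, 20, 32, 44.
2nd diffs: 12, 12, 12 (constant).
So w_m = 6m^2 + 2m - 4.
Evaluating at m = 11 gives w_{11} = 744.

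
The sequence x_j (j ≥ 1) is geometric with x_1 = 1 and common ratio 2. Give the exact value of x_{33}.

x_j = 1·2^(j-1).
x_{33} = 1·2^32 = 4294967296.

4294967296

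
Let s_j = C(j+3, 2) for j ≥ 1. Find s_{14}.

C(17, 2) = 136, so s_{14} = 136.

136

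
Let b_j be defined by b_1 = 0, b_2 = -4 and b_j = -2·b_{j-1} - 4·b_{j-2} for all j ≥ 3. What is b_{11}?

b_3 = 8, b_4 = 0, b_5 = -32, b_6 = 64, b_7 = 0, b_8 = -256, b_9 = 512, b_{10} = 0, b_{11} = -2048.

-2048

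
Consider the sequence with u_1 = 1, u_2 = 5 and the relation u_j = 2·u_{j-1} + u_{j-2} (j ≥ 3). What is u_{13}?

75041

Applying the relation repeatedly:
u_3 = 11;  u_4 = 27;  u_5 = 65;  …;  u_{10} = 5333;  u_{11} = 12875;  u_{12} = 31083;  u_{13} = 75041.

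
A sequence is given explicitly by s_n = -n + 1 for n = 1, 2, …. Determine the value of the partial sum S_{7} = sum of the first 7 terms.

Over n = 1..7: Σn = 28.
Total = (-1)·28 + (1)·7 = -21.

-21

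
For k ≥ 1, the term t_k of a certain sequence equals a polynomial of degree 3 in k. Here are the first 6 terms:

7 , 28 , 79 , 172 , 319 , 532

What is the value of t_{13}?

4879

1st diffs: 21, 51, 93, 147, 213.
2nd diffs: 30, 42, 54, 66.
3rd diffs: 12, 12, 12 (constant).
So t_k = 2k^3 + 3k^2 - 2k + 4.
Evaluating at k = 13 gives t_{13} = 4879.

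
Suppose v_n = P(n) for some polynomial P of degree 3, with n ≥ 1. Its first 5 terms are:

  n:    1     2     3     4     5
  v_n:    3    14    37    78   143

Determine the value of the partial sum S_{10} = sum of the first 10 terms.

3225

1st diffs: 11, 23, 41, 65.
2nd diffs: 12, 18, 24.
3rd diffs: 6, 6 (constant).
Newton forward-difference form: v_n = 3 + 11·C(n-1,1) + 12·C(n-1,2) + 6·C(n-1,3).
Continuing: …, 238, 369, 542, 763, …, v_{10} = 1038.
Summing n = 1..10 (10 terms) gives 3225.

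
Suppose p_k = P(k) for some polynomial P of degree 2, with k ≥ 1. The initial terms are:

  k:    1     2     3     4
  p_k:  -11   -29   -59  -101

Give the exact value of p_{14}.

1st diffs: -18, -30, -42.
2nd diffs: -12, -12 (constant).
Newton forward-difference form: p_k = -11 + (-18)·C(k-1,1) + (-12)·C(k-1,2).
At k = 14: k-1 = 13, so p_{14} = -11 - 234 - 936 = -1181.

-1181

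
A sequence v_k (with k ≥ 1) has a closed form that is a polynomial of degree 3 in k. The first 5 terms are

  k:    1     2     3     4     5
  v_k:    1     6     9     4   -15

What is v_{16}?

1st diffs: 5, 3, -5, -19.
2nd diffs: -2, -8, -14.
3rd diffs: -6, -6 (constant).
Newton forward-difference form: v_k = 1 + 5·C(k-1,1) + (-2)·C(k-1,2) + (-6)·C(k-1,3).
At k = 16: k-1 = 15, so v_{16} = 1 + 75 - 210 - 2730 = -2864.

-2864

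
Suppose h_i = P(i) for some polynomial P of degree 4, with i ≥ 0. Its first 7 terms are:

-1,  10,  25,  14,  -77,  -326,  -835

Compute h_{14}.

1st diffs: 11, 15, -11, -91, -249, -509.
2nd diffs: 4, -26, -80, -158, -260.
3rd diffs: -30, -54, -78, -102.
4th diffs: -24, -24, -24 (constant).
Newton forward-difference form: h_i = -1 + 11·C(i,1) + 4·C(i,2) + (-30)·C(i,3) + (-24)·C(i,4).
At i = 14: i = 14, so h_{14} = -1 + 154 + 364 - 10920 - 24024 = -34427.

-34427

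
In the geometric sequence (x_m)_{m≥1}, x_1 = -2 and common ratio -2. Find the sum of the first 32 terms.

2863311530

x_m = (-2)·(-2)^(m-1).
S = (-2)·((-2)^32 - 1)/(-2 - 1) = (-2)·(4294967296 - 1)/(-3) = 2863311530.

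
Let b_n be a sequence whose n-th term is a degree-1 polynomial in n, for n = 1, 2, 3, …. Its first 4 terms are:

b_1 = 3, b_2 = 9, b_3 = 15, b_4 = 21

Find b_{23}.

1st diffs: 6, 6, 6 (constant).
So b_n = 6n - 3.
Evaluating at n = 23 gives b_{23} = 135.

135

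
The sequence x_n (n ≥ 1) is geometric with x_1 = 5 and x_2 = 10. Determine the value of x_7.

320

Common ratio r = 2.
x_n = 5·2^(n-1).
x_7 = 5·2^6 = 320.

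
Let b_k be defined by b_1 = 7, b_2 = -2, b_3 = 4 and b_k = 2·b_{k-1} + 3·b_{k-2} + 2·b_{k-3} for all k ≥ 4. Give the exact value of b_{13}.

b_4 = 16  b_5 = 40  b_6 = 136  b_7 = 424  b_8 = 1336  b_9 = 4216  b_{10} = 13288  b_{11} = 41896  b_{12} = 132088  b_{13} = 416440.

416440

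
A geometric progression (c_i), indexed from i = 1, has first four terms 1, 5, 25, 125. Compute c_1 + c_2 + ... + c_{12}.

Common ratio r = 5.
c_i = 1·5^(i-1).
S = 1·(5^12 - 1)/(5 - 1) = 1·(244140625 - 1)/(4) = 61035156.

61035156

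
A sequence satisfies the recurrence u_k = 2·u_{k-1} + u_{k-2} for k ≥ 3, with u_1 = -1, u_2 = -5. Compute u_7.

-379

Step forward from the initial values:
u_3 = -11  u_4 = -27  u_5 = -65  u_6 = -157  u_7 = -379.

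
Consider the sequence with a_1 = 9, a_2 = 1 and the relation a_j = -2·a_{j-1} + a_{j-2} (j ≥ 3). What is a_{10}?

-2687

Step forward from the initial values:
a_3 = 7;  a_4 = -13;  a_5 = 33;  a_6 = -79;  a_7 = 191;  a_8 = -461;  a_9 = 1113;  a_{10} = -2687.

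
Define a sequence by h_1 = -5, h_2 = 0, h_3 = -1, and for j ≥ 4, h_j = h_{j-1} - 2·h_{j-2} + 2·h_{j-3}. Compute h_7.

h_4 = -11; h_5 = -9; h_6 = 11; h_7 = 7.

7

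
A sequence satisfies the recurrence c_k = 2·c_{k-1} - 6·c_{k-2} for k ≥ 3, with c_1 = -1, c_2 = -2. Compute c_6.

Compute successive terms:
c_3 = 2  c_4 = 16  c_5 = 20  c_6 = -56.

-56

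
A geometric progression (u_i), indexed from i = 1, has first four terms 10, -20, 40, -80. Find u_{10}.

-5120

Common ratio r = -2.
u_i = 10·(-2)^(i-1).
u_{10} = 10·(-2)^9 = -5120.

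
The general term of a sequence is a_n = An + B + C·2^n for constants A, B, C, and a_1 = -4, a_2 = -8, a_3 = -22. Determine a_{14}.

-81836

At n = 1, 2, 3: A + B + 2C = -4; 2A + B + 4C = -8; 3A + B + 8C = -22.
Subtracting the first from the second: A + 2C = -4.
Subtracting the second from the third: A + 4C = -14.
Solving: C = -5, A = 6, then B = 0.
Hence a_{14} = 6·14 + 0 + (-5)·16384 = -81836.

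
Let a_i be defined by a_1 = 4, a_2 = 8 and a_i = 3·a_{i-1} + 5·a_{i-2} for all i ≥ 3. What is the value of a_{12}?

Applying the relation repeatedly:
a_3 = 44, a_4 = 172, a_5 = 736, a_6 = 3068, a_7 = 12884, a_8 = 53992, a_9 = 226396, a_{10} = 949148, a_{11} = 3979424, a_{12} = 16684012.

16684012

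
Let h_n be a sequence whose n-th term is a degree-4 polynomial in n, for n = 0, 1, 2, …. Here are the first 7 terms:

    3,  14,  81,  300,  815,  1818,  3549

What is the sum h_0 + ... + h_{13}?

1st diffs: 11, 67, 219, 515, 1003, 1731.
2nd diffs: 56, 152, 296, 488, 728.
3rd diffs: 96, 144, 192, 240.
4th diffs: 48, 48, 48 (constant).
Newton forward-difference form: h_n = 3 + 11·C(n,1) + 56·C(n,2) + 96·C(n,3) + 48·C(n,4).
Continuing: …, 6296, 10395, 16230, 24233, …, h_{13} = 66290.
Summing n = 0..13 (14 terms) gives 213619.

213619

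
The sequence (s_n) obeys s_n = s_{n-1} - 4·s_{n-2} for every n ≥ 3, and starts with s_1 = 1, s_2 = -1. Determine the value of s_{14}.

5111

Step forward from the initial values:
s_3 = -5;  s_4 = -1;  s_5 = 19;  …;  s_{11} = 379;  s_{12} = -2209;  s_{13} = -3725;  s_{14} = 5111.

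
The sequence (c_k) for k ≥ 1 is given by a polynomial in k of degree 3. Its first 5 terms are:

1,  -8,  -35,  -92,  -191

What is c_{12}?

-3068

1st diffs: -9, -27, -57, -99.
2nd diffs: -18, -30, -42.
3rd diffs: -12, -12 (constant).
So c_k = -2k^3 + 3k^2 - 4k + 4.
Evaluating at k = 12 gives c_{12} = -3068.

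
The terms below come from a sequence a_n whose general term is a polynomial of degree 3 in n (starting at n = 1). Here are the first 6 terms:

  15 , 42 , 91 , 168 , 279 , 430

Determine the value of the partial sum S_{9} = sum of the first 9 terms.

3711

1st diffs: 27, 49, 77, 111, 151.
2nd diffs: 22, 28, 34, 40.
3rd diffs: 6, 6, 6 (constant).
Newton forward-difference form: a_n = 15 + 27·C(n-1,1) + 22·C(n-1,2) + 6·C(n-1,3).
Continuing: 627, 876, 1183.
Summing n = 1..9 (9 terms) gives 3711.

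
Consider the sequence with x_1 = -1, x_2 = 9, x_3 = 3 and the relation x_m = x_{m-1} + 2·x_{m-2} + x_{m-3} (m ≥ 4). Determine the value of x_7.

Step forward from the initial values:
x_4 = 20, x_5 = 35, x_6 = 78, x_7 = 168.

168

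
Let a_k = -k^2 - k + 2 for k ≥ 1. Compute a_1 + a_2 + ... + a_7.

-154

Over k = 1..7: Σk = 28, Σk² = 140.
Total = (-1)·140 + (-1)·28 + (2)·7 = -154.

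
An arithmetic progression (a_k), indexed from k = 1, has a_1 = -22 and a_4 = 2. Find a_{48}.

354

Common difference d = (2 - (-22)) / (4 - 1) = 8.
a_k = -22 + (k - 1)·8.
a_{48} = -22 + 47·8 = 354.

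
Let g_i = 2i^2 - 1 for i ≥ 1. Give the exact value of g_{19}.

g_{19} = 2·19^2 - 1 = 721.

721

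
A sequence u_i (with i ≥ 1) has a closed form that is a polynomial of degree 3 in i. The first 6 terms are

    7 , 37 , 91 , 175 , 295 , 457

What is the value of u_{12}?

1st diffs: 30, 54, 84, 120, 162.
2nd diffs: 24, 30, 36, 42.
3rd diffs: 6, 6, 6 (constant).
So u_i = i^3 + 6i^2 + 5i - 5.
Evaluating at i = 12 gives u_{12} = 2647.

2647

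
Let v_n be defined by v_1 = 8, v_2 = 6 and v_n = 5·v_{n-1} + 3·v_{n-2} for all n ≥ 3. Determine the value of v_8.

272502

Compute successive terms:
v_3 = 54;  v_4 = 288;  v_5 = 1602;  v_6 = 8874;  v_7 = 49176;  v_8 = 272502.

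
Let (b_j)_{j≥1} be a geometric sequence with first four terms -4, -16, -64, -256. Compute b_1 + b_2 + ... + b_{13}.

-89478484

Common ratio r = 4.
b_j = (-4)·4^(j-1).
S = (-4)·(4^13 - 1)/(4 - 1) = (-4)·(67108864 - 1)/(3) = -89478484.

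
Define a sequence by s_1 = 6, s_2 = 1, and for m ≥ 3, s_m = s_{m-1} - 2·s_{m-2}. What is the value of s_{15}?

-79

Step forward from the initial values:
s_3 = -11  s_4 = -13  s_5 = 9  …  s_{12} = 155  s_{13} = -231  s_{14} = -541  s_{15} = -79.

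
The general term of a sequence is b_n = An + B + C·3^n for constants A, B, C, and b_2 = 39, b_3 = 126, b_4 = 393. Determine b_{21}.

The three given values yield: 2A + B + 9C = 39; 3A + B + 27C = 126; 4A + B + 81C = 393.
Subtracting the first from the second: A + 18C = 87.
Subtracting the second from the third: A + 54C = 267.
Solving: C = 5, A = -3, then B = 0.
So b_n = -3·n + 0 + 5·3^n; at n=21 this is 52301765952.

52301765952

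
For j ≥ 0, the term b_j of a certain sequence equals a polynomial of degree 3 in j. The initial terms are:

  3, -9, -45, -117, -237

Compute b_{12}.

-4365

1st diffs: -12, -36, -72, -120.
2nd diffs: -24, -36, -48.
3rd diffs: -12, -12 (constant).
Newton forward-difference form: b_j = 3 + (-12)·C(j,1) + (-24)·C(j,2) + (-12)·C(j,3).
At j = 12: j = 12, so b_{12} = 3 - 144 - 1584 - 2640 = -4365.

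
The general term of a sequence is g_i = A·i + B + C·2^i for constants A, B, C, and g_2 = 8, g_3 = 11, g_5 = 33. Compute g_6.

64

The three given values yield: 2A + B + 4C = 8; 3A + B + 8C = 11; 5A + B + 32C = 33.
Subtracting the first from the second: A + 4C = 3.
Subtracting the second from the third: 2A + 24C = 22.
Solving: C = 1, A = -1, then B = 6.
So g_i = -1·i + 6 + 1·2^i; at i=6 this is 64.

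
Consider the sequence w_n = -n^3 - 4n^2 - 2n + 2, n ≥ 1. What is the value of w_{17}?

w_{17} = -1·17^3 - 4·17^2 - 2·17 + 2 = -6101.

-6101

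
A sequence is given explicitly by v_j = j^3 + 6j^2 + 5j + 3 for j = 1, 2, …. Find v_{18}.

7869

v_{18} = 1·18^3 + 6·18^2 + 5·18 + 3 = 7869.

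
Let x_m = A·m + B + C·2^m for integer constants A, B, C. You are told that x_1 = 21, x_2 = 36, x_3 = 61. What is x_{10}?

5176

Write the equations: A + B + 2C = 21; 2A + B + 4C = 36; 3A + B + 8C = 61.
Subtracting the first from the second: A + 2C = 15.
Subtracting the second from the third: A + 4C = 25.
Solving: C = 5, A = 5, then B = 6.
Therefore x_{10} = 50 + 6 + 5·1024 = 5176.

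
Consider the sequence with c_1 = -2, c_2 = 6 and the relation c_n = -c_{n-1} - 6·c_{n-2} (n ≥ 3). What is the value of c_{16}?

c_3 = 6; c_4 = -42; c_5 = 6; …; c_{13} = 133638; c_{14} = -109194; c_{15} = -692634; c_{16} = 1347798.

1347798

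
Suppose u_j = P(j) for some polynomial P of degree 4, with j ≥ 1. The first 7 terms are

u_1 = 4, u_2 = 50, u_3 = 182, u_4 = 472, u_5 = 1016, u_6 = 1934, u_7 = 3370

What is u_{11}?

1st diffs: 46, 132, 290, 544, 918, 1436.
2nd diffs: 86, 158, 254, 374, 518.
3rd diffs: 72, 96, 120, 144.
4th diffs: 24, 24, 24 (constant).
So u_j = j^4 + 2j^3 + 6j^2 - j - 4.
Evaluating at j = 11 gives u_{11} = 18014.

18014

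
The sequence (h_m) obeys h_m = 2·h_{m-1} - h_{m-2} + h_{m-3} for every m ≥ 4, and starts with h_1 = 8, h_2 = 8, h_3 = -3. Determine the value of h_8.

-8

Step forward from the initial values:
h_4 = -6, h_5 = -1, h_6 = 1, h_7 = -3, h_8 = -8.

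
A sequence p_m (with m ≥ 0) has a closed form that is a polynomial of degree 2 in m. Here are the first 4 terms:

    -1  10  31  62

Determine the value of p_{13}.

922

1st diffs: 11, 21, 31.
2nd diffs: 10, 10 (constant).
Newton forward-difference form: p_m = -1 + 11·C(m,1) + 10·C(m,2).
At m = 13: m = 13, so p_{13} = -1 + 143 + 780 = 922.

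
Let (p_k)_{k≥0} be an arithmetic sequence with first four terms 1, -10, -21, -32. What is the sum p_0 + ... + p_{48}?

Common difference d = -11.
p_k = 1 + (k - 0)·(-11).
p_{48} = -527; S = 49·(1 + (-527))/2 = -12887.

-12887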